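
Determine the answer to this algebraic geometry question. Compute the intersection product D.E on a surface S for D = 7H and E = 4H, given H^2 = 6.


Using bilinearity of the intersection pairing on a surface S:
(aH).(bH) = ab * (H.H)
We have H^2 = 6.
D.E = (7H).(4H) = 7*4*6
= 28*6
= 168

168


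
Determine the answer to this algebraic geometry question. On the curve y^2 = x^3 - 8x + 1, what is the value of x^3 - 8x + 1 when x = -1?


Compute x^3 - 8x + 1 at x = -1:
x^3 = (-1)^3 = -1
(-8)*x = (-8)*(-1) = 8
Sum: -1 + 8 + 1 = 8

8


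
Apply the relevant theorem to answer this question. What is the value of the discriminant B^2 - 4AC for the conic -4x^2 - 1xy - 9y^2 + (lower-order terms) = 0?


The discriminant of a conic Ax^2 + Bxy + Cy^2 + ... = 0 is B^2 - 4AC.
B^2 = (-1)^2 = 1
4AC = 4*(-4)*(-9) = 144
Discriminant = 1 - 144 = -143

-143


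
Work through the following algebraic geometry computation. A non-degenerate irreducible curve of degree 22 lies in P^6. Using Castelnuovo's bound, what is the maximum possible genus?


Castelnuovo's bound: write d - 1 = m(r-1) + epsilon with 0 <= epsilon < r-1.
d - 1 = 22 - 1 = 21
r - 1 = 6 - 1 = 5
21 = 4*5 + 1, so m = 4, epsilon = 1
pi(d, r) = m(m-1)(r-1)/2 + m*epsilon
= 4*3*5/2 + 4*1
= 60/2 + 4
= 30 + 4 = 34

34


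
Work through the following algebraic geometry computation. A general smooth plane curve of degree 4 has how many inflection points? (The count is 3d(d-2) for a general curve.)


For a general smooth plane curve C of degree d, the inflection points are
the intersection of C with its Hessian curve, which has degree 3(d-2).
By Bezout, the total intersection number is d * 3(d-2) = 4 * 6 = 24.
For a general curve every flex is ordinary, so each contributes
multiplicity 1 to C·Hess(C), and the number of distinct inflection
points is 3d(d-2).
Inflection points = 3*4*(4-2) = 3*4*2 = 24

24


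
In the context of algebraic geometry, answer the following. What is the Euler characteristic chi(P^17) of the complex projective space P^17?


The complex projective space P^17 has one cell in each even real dimension 0, 2, ..., 34.
The cohomology groups are H^{2k}(P^17) = Z for k = 0,...,17, and 0 otherwise.
Euler characteristic = sum of Betti numbers = 1 per even-dimensional cohomology group.
chi(P^17) = 17 + 1 = 18

18


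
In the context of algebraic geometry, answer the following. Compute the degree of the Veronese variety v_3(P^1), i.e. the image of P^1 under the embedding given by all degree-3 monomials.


The Veronese variety v_3(P^1) has degree d^r.
d^r = 3^1 = 3

3


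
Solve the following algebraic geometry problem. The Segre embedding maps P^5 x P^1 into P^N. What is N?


The Segre embedding maps P^m x P^n into P^N via
all products of coordinates from each factor.
N = (m+1)(n+1) - 1
N = (5+1)(1+1) - 1
N = 6*2 - 1
N = 12 - 1 = 11

11


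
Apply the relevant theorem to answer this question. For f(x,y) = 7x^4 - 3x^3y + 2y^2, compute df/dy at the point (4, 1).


df/dy = (-3)*x^3 + 2*2*y^1
At (4,1): (-3)*4^3 + 2*2*1^1
= -192 + 4
= -188

-188


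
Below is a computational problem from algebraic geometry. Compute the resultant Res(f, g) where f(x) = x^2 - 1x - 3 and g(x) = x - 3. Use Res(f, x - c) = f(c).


For Res(f, x - c), we evaluate f at x = c.
f(3) = 3^2 - 1*3 - 3
= 9 - 3 - 3
= 6 - 3 = 3
Res(f, g) = 3

3


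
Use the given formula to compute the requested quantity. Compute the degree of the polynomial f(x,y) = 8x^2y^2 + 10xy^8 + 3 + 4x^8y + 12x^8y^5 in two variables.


Examine each term for its total degree (sum of exponents).
  Term '8x^2y^2' has total degree 2+2 = 4.
  Term '10xy^8' has total degree 1+8 = 9.
  Term '3' has total degree 0+0 = 0.
  Term '4x^8y' has total degree 8+1 = 9.
  Term '12x^8y^5' has total degree 8+5 = 13.
The maximum total degree among all terms is 13.

13


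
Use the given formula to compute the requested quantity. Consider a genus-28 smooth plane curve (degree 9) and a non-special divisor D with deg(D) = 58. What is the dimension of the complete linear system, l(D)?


First, compute the genus of a smooth plane curve of degree 9:
g = (d-1)(d-2)/2 = (9-1)(9-2)/2 = 28
For a non-special divisor D (i.e., h^1(D) = 0), Riemann-Roch gives:
l(D) = deg(D) - g + 1
Since deg(D) = 58 >= 2g - 1 = 55, D is non-special.
l(D) = 58 - 28 + 1 = 31

31


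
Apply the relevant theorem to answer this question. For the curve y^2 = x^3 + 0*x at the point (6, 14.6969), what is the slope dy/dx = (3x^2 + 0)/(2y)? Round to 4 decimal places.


Using implicit differentiation of y^2 = x^3 + 0*x:
2y * dy/dx = 3x^2 + 0
dy/dx = (3x^2 + 0)/(2y)
Numerator: 3*6^2 + 0 = 108
Denominator: 2*14.6969 = 29.3938
dy/dx = 108/29.3938 = 3.6742

3.6742


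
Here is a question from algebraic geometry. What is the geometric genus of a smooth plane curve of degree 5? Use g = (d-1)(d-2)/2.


Using the genus formula for smooth plane curves:
g = (d-1)(d-2)/2
g = (5-1)(5-2)/2
g = 4*3/2
g = 12/2 = 6

6


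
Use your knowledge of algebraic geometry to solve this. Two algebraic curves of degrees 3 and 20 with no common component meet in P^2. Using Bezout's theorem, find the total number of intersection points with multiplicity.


Bezout's theorem states the intersection count equals the product of degrees.
Intersection count = 3 * 20 = 60

60


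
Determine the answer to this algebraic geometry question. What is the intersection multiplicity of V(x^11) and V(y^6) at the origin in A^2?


The intersection multiplicity of V(x^a) and V(y^b) at the origin is:
I(O; V(x^11), V(y^6)) = dim_k(k[x,y]/(x^11, y^6))
A basis for k[x,y]/(x^11, y^6) is the set of monomials x^i * y^j
where 0 <= i < 11 and 0 <= j < 6.
The number of such monomials is 11 * 6 = 66

66


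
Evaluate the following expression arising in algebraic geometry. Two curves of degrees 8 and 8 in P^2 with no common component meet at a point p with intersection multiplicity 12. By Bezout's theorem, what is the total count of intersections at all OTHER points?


By Bezout's theorem, the total intersection number is d1 * d2.
Total = 8 * 8 = 64
Intersection multiplicity at p = 12
Remaining intersections = 64 - 12 = 52

52


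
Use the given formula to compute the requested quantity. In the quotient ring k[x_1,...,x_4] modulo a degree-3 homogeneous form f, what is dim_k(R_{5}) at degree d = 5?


For R = k[x_1,...,x_n]/(f) with f homogeneous of degree e:
The Hilbert series is (1 - t^e)/(1 - t)^n.
So h(d) = C(d+n-1, n-1) - C(d-e+n-1, n-1) for d >= e.
With n=4, e=3, d=5:
C(5+4-1, 4-1) = C(8, 3) = 56
C(5-3+4-1, 4-1) = C(5, 3) = 10
h(5) = 56 - 10 = 46

46


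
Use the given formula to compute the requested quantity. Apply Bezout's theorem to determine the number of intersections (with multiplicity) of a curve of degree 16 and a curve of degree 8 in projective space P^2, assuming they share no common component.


Bezout's theorem states the intersection count equals the product of degrees.
Intersection count = 16 * 8 = 128

128


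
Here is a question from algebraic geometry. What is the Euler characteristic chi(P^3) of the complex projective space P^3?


The complex projective space P^3 has one cell in each even real dimension 0, 2, ..., 6.
The cohomology groups are H^{2k}(P^3) = Z for k = 0,...,3, and 0 otherwise.
Euler characteristic = sum of Betti numbers = 1 per even-dimensional cohomology group.
chi(P^3) = 3 + 1 = 4

4


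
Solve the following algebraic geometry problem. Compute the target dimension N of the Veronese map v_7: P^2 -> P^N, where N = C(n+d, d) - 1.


The Veronese embedding v_d: P^n -> P^N maps each point to all
degree-d monomials in n+1 homogeneous coordinates.
N = C(n+d, d) - 1
N = C(2+7, 7) - 1
N = C(9, 7) - 1
C(9, 7) = 36
N = 36 - 1 = 35

35


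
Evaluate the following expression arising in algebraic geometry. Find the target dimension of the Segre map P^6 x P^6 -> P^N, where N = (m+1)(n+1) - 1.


The Segre embedding maps P^m x P^n into P^N via
all products of coordinates from each factor.
N = (m+1)(n+1) - 1
N = (6+1)(6+1) - 1
N = 7*7 - 1
N = 49 - 1 = 48

48


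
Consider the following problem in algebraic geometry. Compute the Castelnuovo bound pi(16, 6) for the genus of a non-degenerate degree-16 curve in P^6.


Castelnuovo's bound: write d - 1 = m(r-1) + epsilon with 0 <= epsilon < r-1.
d - 1 = 16 - 1 = 15
r - 1 = 6 - 1 = 5
15 = 3*5 + 0, so m = 3, epsilon = 0
pi(d, r) = m(m-1)(r-1)/2 + m*epsilon
= 3*2*5/2 + 3*0
= 30/2 + 0
= 15 + 0 = 15

15


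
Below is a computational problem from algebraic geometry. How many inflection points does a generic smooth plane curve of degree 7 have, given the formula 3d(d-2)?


For a general smooth plane curve C of degree d, the inflection points are
the intersection of C with its Hessian curve, which has degree 3(d-2).
By Bezout, the total intersection number is d * 3(d-2) = 7 * 15 = 105.
For a general curve every flex is ordinary, so each contributes
multiplicity 1 to C·Hess(C), and the number of distinct inflection
points is 3d(d-2).
Inflection points = 3*7*(7-2) = 3*7*5 = 105

105


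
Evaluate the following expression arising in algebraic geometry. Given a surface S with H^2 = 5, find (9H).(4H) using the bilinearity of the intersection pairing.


Using bilinearity of the intersection pairing on a surface S:
(aH).(bH) = ab * (H.H)
We have H^2 = 5.
D.E = (9H).(4H) = 9*4*5
= 36*5
= 180

180


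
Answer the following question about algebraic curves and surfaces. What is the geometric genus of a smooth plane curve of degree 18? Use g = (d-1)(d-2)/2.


Using the genus formula for smooth plane curves:
g = (d-1)(d-2)/2
g = (18-1)(18-2)/2
g = 17*16/2
g = 272/2 = 136

136


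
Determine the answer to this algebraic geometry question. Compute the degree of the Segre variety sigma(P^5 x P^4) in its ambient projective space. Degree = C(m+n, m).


The degree of the Segre variety P^5 x P^4 is C(m+n, m).
= C(9, 5)
= 126

126


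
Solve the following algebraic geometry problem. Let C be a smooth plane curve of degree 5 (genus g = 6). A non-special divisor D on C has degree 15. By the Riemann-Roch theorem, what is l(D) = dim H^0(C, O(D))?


First, compute the genus of a smooth plane curve of degree 5:
g = (d-1)(d-2)/2 = (5-1)(5-2)/2 = 6
For a non-special divisor D (i.e., h^1(D) = 0), Riemann-Roch gives:
l(D) = deg(D) - g + 1
Since deg(D) = 15 >= 2g - 1 = 11, D is non-special.
l(D) = 15 - 6 + 1 = 10

10


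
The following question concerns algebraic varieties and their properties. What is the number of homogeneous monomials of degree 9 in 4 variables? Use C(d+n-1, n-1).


The number of degree-9 monomials in 4 variables is C(d+n-1, n-1).
= C(9+4-1, 4-1) = C(12, 3)
= 220

220


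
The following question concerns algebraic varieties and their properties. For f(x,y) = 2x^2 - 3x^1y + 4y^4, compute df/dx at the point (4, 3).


df/dx = 2*2*x^1 + 1*(-3)*x^0*y
At (4,3): 2*2*4^1 + 1*(-3)*4^0*3
= 16 - 9
= 7

7


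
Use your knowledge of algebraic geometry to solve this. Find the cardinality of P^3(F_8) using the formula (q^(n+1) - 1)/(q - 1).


P^3(F_8) has (q^(n+1) - 1)/(q - 1) points.
= 8^3 + 8^2 + 8^1 + 8^0
= 512 + 64 + 8 + 1
= 585

585


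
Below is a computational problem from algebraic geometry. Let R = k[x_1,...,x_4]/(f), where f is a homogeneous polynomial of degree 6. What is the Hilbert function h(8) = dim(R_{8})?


For R = k[x_1,...,x_n]/(f) with f homogeneous of degree e:
The Hilbert series is (1 - t^e)/(1 - t)^n.
So h(d) = C(d+n-1, n-1) - C(d-e+n-1, n-1) for d >= e.
With n=4, e=6, d=8:
C(8+4-1, 4-1) = C(11, 3) = 165
C(8-6+4-1, 4-1) = C(5, 3) = 10
h(8) = 165 - 10 = 155

155


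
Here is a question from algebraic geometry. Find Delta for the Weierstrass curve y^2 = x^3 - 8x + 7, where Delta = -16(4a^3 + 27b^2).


Compute each component:
4a^3 = 4*(-8)^3 = 4*(-512) = -2048
27b^2 = 27*7^2 = 27*49 = 1323
4a^3 + 27b^2 = -2048 + 1323 = -725
Delta = -16*(-725) = 11600

11600


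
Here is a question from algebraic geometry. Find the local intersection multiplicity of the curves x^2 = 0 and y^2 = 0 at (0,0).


The intersection multiplicity of V(x^a) and V(y^b) at the origin is:
I(O; V(x^2), V(y^2)) = dim_k(k[x,y]/(x^2, y^2))
A basis for k[x,y]/(x^2, y^2) is the set of monomials x^i * y^j
where 0 <= i < 2 and 0 <= j < 2.
The number of such monomials is 2 * 2 = 4

4


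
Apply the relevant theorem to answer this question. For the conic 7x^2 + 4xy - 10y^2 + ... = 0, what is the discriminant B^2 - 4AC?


The discriminant of a conic Ax^2 + Bxy + Cy^2 + ... = 0 is B^2 - 4AC.
B^2 = 4^2 = 16
4AC = 4*7*(-10) = -280
Discriminant = 16 + 280 = 296

296


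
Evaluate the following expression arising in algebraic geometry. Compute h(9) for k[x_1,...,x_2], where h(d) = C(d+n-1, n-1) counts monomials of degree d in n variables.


The Hilbert function for the polynomial ring in 2 variables is:
h(d) = C(d+n-1, n-1)
h(9) = C(9+2-1, 2-1) = C(10, 1)
= 10! / (1! * 9!)
= 10

10


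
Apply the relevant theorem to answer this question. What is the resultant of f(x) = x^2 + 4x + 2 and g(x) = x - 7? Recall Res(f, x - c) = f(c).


For Res(f, x - c), we evaluate f at x = c.
f(7) = 7^2 + 4*7 + 2
= 49 + 28 + 2
= 77 + 2 = 79
Res(f, g) = 79

79


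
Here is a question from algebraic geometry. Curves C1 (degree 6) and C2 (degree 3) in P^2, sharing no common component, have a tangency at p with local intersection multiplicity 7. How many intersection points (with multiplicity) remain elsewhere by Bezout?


By Bezout's theorem, the total intersection number is d1 * d2.
Total = 6 * 3 = 18
Intersection multiplicity at p = 7
Remaining intersections = 18 - 7 = 11

11


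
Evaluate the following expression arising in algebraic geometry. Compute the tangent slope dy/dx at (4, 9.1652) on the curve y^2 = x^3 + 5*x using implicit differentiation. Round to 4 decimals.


Using implicit differentiation of y^2 = x^3 + 5*x:
2y * dy/dx = 3x^2 + 5
dy/dx = (3x^2 + 5)/(2y)
Numerator: 3*4^2 + 5 = 53
Denominator: 2*9.1652 = 18.3304
dy/dx = 53/18.3304 = 2.8914

2.8914


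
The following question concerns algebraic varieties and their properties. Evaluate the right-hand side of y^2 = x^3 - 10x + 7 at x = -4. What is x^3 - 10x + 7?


Compute x^3 - 10x + 7 at x = -4:
x^3 = (-4)^3 = -64
(-10)*x = (-10)*(-4) = 40
Sum: -64 + 40 + 7 = -17

-17


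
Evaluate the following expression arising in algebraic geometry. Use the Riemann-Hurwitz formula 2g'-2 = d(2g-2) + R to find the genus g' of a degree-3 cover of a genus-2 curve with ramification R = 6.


Riemann-Hurwitz formula: 2g' - 2 = d(2g - 2) + R
Given: d = 3, g = 2, R = 6
2g' - 2 = 3*(2*2 - 2) + 6
2g' - 2 = 3*2 + 6
2g' - 2 = 6 + 6 = 12
2g' = 14
g' = 7

7


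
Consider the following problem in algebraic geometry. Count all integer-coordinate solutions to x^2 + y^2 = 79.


Systematically check integer values of x where x^2 <= 79.
For each valid x, check if 79 - x^2 is a perfect square.
Total integer solutions found: 0

0


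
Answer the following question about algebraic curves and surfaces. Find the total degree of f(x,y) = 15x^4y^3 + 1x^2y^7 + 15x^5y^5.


Examine each term for its total degree (sum of exponents).
  Term '15x^4y^3' has total degree 4+3 = 7.
  Term '1x^2y^7' has total degree 2+7 = 9.
  Term '15x^5y^5' has total degree 5+5 = 10.
The maximum total degree among all terms is 10.

10


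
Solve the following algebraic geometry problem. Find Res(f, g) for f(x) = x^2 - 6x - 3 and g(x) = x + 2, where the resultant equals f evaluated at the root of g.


For Res(f, x - c), we evaluate f at x = c.
f(-2) = (-2)^2 - 6*(-2) - 3
= 4 + 12 - 3
= 16 - 3 = 13
Res(f, g) = 13

13


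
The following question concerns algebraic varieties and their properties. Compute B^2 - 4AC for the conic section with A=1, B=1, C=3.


The discriminant of a conic Ax^2 + Bxy + Cy^2 + ... = 0 is B^2 - 4AC.
B^2 = 1^2 = 1
4AC = 4*1*3 = 12
Discriminant = 1 - 12 = -11

-11


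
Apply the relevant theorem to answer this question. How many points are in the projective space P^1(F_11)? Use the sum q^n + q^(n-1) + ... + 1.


P^1(F_11) has (q^(n+1) - 1)/(q - 1) points.
= 11^1 + 11^0
= 11 + 1
= 12

12


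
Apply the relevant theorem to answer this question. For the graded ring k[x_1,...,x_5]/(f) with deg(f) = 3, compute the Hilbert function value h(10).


For R = k[x_1,...,x_n]/(f) with f homogeneous of degree e:
The Hilbert series is (1 - t^e)/(1 - t)^n.
So h(d) = C(d+n-1, n-1) - C(d-e+n-1, n-1) for d >= e.
With n=5, e=3, d=10:
C(10+5-1, 5-1) = C(14, 4) = 1001
C(10-3+5-1, 5-1) = C(11, 4) = 330
h(10) = 1001 - 330 = 671

671


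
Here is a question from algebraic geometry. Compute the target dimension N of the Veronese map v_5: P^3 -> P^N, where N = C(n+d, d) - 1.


The Veronese embedding v_d: P^n -> P^N maps each point to all
degree-d monomials in n+1 homogeneous coordinates.
N = C(n+d, d) - 1
N = C(3+5, 5) - 1
N = C(8, 5) - 1
C(8, 5) = 56
N = 56 - 1 = 55

55


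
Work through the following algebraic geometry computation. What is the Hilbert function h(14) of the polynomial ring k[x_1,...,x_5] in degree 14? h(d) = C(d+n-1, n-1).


The Hilbert function for the polynomial ring in 5 variables is:
h(d) = C(d+n-1, n-1)
h(14) = C(14+5-1, 5-1) = C(18, 4)
= 18! / (4! * 14!)
= 3060

3060


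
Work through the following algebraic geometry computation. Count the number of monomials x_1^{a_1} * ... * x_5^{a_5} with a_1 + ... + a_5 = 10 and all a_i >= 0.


The number of degree-10 monomials in 5 variables is C(d+n-1, n-1).
= C(10+5-1, 5-1) = C(14, 4)
= 1001

1001


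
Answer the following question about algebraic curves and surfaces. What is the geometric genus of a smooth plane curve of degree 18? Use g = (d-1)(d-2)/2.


Using the genus formula for smooth plane curves:
g = (d-1)(d-2)/2
g = (18-1)(18-2)/2
g = 17*16/2
g = 272/2 = 136

136


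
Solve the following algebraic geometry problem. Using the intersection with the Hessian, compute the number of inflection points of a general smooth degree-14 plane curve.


For a general smooth plane curve C of degree d, the inflection points are
the intersection of C with its Hessian curve, which has degree 3(d-2).
By Bezout, the total intersection number is d * 3(d-2) = 14 * 36 = 504.
For a general curve every flex is ordinary, so each contributes
multiplicity 1 to C·Hess(C), and the number of distinct inflection
points is 3d(d-2).
Inflection points = 3*14*(14-2) = 3*14*12 = 504

504


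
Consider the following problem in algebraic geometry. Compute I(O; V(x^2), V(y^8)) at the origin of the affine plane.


The intersection multiplicity of V(x^a) and V(y^b) at the origin is:
I(O; V(x^2), V(y^8)) = dim_k(k[x,y]/(x^2, y^8))
A basis for k[x,y]/(x^2, y^8) is the set of monomials x^i * y^j
where 0 <= i < 2 and 0 <= j < 8.
The number of such monomials is 2 * 8 = 16

16


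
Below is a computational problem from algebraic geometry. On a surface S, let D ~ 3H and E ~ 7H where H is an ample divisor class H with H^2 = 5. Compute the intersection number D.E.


Using bilinearity of the intersection pairing on a surface S:
(aH).(bH) = ab * (H.H)
We have H^2 = 5.
D.E = (3H).(7H) = 3*7*5
= 21*5
= 105

105


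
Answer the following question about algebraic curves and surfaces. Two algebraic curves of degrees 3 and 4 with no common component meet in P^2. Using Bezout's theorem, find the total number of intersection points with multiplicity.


Bezout's theorem states the intersection count equals the product of degrees.
Intersection count = 3 * 4 = 12

12


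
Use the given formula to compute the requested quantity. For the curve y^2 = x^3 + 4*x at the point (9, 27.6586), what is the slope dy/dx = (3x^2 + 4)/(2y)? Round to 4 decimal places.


Using implicit differentiation of y^2 = x^3 + 4*x:
2y * dy/dx = 3x^2 + 4
dy/dx = (3x^2 + 4)/(2y)
Numerator: 3*9^2 + 4 = 247
Denominator: 2*27.6586 = 55.3172
dy/dx = 247/55.3172 = 4.4652

4.4652


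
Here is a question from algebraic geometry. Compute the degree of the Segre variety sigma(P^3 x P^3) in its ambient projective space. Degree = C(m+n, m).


The degree of the Segre variety P^3 x P^3 is C(m+n, m).
= C(6, 3)
= 20

20


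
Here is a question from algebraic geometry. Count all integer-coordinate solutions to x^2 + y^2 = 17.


Systematically check integer values of x where x^2 <= 17.
For each valid x, check if 17 - x^2 is a perfect square.
x=1: 17 - 1 = 16, sqrt = 4 (valid)
x=4: 17 - 16 = 1, sqrt = 1 (valid)
Total integer solutions found: 8

8


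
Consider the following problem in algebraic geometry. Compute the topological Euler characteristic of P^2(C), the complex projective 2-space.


The complex projective space P^2 has one cell in each even real dimension 0, 2, ..., 4.
The cohomology groups are H^{2k}(P^2) = Z for k = 0,...,2, and 0 otherwise.
Euler characteristic = sum of Betti numbers = 1 per even-dimensional cohomology group.
chi(P^2) = 2 + 1 = 3

3


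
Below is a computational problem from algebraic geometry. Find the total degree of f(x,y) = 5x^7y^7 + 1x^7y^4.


Examine each term for its total degree (sum of exponents).
  Term '5x^7y^7' has total degree 7+7 = 14.
  Term '1x^7y^4' has total degree 7+4 = 11.
The maximum total degree among all terms is 14.

14


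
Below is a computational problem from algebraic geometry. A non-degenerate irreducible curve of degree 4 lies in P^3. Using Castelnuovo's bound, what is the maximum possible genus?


Castelnuovo's bound: write d - 1 = m(r-1) + epsilon with 0 <= epsilon < r-1.
d - 1 = 4 - 1 = 3
r - 1 = 3 - 1 = 2
3 = 1*2 + 1, so m = 1, epsilon = 1
pi(d, r) = m(m-1)(r-1)/2 + m*epsilon
= 1*0*2/2 + 1*1
= 0/2 + 1
= 0 + 1 = 1

1


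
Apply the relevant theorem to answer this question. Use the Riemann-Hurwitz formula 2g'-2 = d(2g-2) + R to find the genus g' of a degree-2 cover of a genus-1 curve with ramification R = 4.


Riemann-Hurwitz formula: 2g' - 2 = d(2g - 2) + R
Given: d = 2, g = 1, R = 4
2g' - 2 = 2*(2*1 - 2) + 4
2g' - 2 = 2*0 + 4
2g' - 2 = 0 + 4 = 4
2g' = 6
g' = 3

3


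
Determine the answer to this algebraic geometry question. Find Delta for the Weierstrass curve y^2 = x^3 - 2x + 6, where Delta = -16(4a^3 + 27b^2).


Compute each component:
4a^3 = 4*(-2)^3 = 4*(-8) = -32
27b^2 = 27*6^2 = 27*36 = 972
4a^3 + 27b^2 = -32 + 972 = 940
Delta = -16*940 = -15040

-15040


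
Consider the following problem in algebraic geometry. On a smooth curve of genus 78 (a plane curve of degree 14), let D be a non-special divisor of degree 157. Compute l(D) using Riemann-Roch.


First, compute the genus of a smooth plane curve of degree 14:
g = (d-1)(d-2)/2 = (14-1)(14-2)/2 = 78
For a non-special divisor D (i.e., h^1(D) = 0), Riemann-Roch gives:
l(D) = deg(D) - g + 1
Since deg(D) = 157 >= 2g - 1 = 155, D is non-special.
l(D) = 157 - 78 + 1 = 80

80


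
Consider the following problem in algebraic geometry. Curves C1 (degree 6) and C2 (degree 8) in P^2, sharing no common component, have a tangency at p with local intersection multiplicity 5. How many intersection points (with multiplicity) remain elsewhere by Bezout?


By Bezout's theorem, the total intersection number is d1 * d2.
Total = 6 * 8 = 48
Intersection multiplicity at p = 5
Remaining intersections = 48 - 5 = 43

43


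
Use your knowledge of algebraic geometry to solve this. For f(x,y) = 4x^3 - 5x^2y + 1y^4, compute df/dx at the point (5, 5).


df/dx = 3*4*x^2 + 2*(-5)*x^1*y
At (5,5): 3*4*5^2 + 2*(-5)*5^1*5
= 300 - 250
= 50

50


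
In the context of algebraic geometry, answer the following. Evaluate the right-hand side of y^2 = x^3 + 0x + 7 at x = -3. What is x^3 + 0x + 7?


Compute x^3 + 0x + 7 at x = -3:
x^3 = (-3)^3 = -27
0*x = 0*(-3) = 0
Sum: -27 + 0 + 7 = -20

-20


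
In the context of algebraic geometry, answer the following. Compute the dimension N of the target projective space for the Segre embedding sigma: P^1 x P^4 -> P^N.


The Segre embedding maps P^m x P^n into P^N via
all products of coordinates from each factor.
N = (m+1)(n+1) - 1
N = (1+1)(4+1) - 1
N = 2*5 - 1
N = 10 - 1 = 9

9


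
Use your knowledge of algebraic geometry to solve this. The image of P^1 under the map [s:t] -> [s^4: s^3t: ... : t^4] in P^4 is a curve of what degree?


The rational normal curve in P^4 is the image of P^1 under the 4-uple Veronese.
A general hyperplane in P^4 pulls back to a degree-4 form on P^1, which has 4 zeros,
so the curve meets a general hyperplane in 4 points. Degree = 4.

4


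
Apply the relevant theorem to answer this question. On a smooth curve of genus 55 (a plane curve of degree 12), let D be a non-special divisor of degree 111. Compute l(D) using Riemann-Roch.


First, compute the genus of a smooth plane curve of degree 12:
g = (d-1)(d-2)/2 = (12-1)(12-2)/2 = 55
For a non-special divisor D (i.e., h^1(D) = 0), Riemann-Roch gives:
l(D) = deg(D) - g + 1
Since deg(D) = 111 >= 2g - 1 = 109, D is non-special.
l(D) = 111 - 55 + 1 = 57

57


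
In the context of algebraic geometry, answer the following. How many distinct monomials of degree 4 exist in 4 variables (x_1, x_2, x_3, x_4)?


The number of degree-4 monomials in 4 variables is C(d+n-1, n-1).
= C(4+4-1, 4-1) = C(7, 3)
= 35

35


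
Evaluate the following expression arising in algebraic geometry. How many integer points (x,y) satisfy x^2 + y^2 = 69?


Systematically check integer values of x where x^2 <= 69.
For each valid x, check if 69 - x^2 is a perfect square.
Total integer solutions found: 0

0


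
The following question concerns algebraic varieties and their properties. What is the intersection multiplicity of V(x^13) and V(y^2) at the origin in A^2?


The intersection multiplicity of V(x^a) and V(y^b) at the origin is:
I(O; V(x^13), V(y^2)) = dim_k(k[x,y]/(x^13, y^2))
A basis for k[x,y]/(x^13, y^2) is the set of monomials x^i * y^j
where 0 <= i < 13 and 0 <= j < 2.
The number of such monomials is 13 * 2 = 26

26


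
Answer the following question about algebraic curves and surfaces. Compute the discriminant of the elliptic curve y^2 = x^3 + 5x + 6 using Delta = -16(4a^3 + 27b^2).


Compute each component:
4a^3 = 4*5^3 = 4*125 = 500
27b^2 = 27*6^2 = 27*36 = 972
4a^3 + 27b^2 = 500 + 972 = 1472
Delta = -16*1472 = -23552

-23552


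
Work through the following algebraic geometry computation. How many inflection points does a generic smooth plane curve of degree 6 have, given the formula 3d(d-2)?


For a general smooth plane curve C of degree d, the inflection points are
the intersection of C with its Hessian curve, which has degree 3(d-2).
By Bezout, the total intersection number is d * 3(d-2) = 6 * 12 = 72.
For a general curve every flex is ordinary, so each contributes
multiplicity 1 to C·Hess(C), and the number of distinct inflection
points is 3d(d-2).
Inflection points = 3*6*(6-2) = 3*6*4 = 72

72


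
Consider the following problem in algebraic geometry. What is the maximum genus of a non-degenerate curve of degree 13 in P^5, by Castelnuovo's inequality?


Castelnuovo's bound: write d - 1 = m(r-1) + epsilon with 0 <= epsilon < r-1.
d - 1 = 13 - 1 = 12
r - 1 = 5 - 1 = 4
12 = 3*4 + 0, so m = 3, epsilon = 0
pi(d, r) = m(m-1)(r-1)/2 + m*epsilon
= 3*2*4/2 + 3*0
= 24/2 + 0
= 12 + 0 = 12

12


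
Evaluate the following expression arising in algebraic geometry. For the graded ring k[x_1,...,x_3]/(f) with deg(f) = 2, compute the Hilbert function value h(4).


For R = k[x_1,...,x_n]/(f) with f homogeneous of degree e:
The Hilbert series is (1 - t^e)/(1 - t)^n.
So h(d) = C(d+n-1, n-1) - C(d-e+n-1, n-1) for d >= e.
With n=3, e=2, d=4:
C(4+3-1, 3-1) = C(6, 2) = 15
C(4-2+3-1, 3-1) = C(4, 2) = 6
h(4) = 15 - 6 = 9

9


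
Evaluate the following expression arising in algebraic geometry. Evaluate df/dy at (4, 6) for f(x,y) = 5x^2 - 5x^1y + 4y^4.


df/dy = (-5)*x^1 + 4*4*y^3
At (4,6): (-5)*4^1 + 4*4*6^3
= -20 + 3456
= 3436

3436


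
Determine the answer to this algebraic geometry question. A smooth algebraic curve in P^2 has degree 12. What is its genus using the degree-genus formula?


Using the genus formula for smooth plane curves:
g = (d-1)(d-2)/2
g = (12-1)(12-2)/2
g = 11*10/2
g = 110/2 = 55

55


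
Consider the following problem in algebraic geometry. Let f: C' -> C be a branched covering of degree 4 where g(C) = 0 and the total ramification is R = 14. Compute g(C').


Riemann-Hurwitz formula: 2g' - 2 = d(2g - 2) + R
Given: d = 4, g = 0, R = 14
2g' - 2 = 4*(2*0 - 2) + 14
2g' - 2 = 4*(-2) + 14
2g' - 2 = -8 + 14 = 6
2g' = 8
g' = 4

4


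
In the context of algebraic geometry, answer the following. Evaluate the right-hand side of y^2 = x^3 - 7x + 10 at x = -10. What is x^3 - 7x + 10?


Compute x^3 - 7x + 10 at x = -10:
x^3 = (-10)^3 = -1000
(-7)*x = (-7)*(-10) = 70
Sum: -1000 + 70 + 10 = -920

-920


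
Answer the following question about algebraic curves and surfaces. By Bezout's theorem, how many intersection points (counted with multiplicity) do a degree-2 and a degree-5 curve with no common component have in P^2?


Bezout's theorem states the intersection count equals the product of degrees.
Intersection count = 2 * 5 = 10

10


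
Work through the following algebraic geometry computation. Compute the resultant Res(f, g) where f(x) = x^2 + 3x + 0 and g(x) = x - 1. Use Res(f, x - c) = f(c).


For Res(f, x - c), we evaluate f at x = c.
f(1) = 1^2 + 3*1 + 0
= 1 + 3 + 0
= 4 + 0 = 4
Res(f, g) = 4

4


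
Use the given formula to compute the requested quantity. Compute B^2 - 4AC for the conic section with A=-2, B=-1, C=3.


The discriminant of a conic Ax^2 + Bxy + Cy^2 + ... = 0 is B^2 - 4AC.
B^2 = (-1)^2 = 1
4AC = 4*(-2)*3 = -24
Discriminant = 1 + 24 = 25

25


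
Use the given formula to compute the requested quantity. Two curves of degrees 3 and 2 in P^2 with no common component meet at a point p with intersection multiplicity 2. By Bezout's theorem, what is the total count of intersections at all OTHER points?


By Bezout's theorem, the total intersection number is d1 * d2.
Total = 3 * 2 = 6
Intersection multiplicity at p = 2
Remaining intersections = 6 - 2 = 4

4


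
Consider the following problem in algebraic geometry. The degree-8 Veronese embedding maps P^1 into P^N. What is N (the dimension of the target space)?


The Veronese embedding v_d: P^n -> P^N maps each point to all
degree-d monomials in n+1 homogeneous coordinates.
N = C(n+d, d) - 1
N = C(1+8, 8) - 1
N = C(9, 8) - 1
C(9, 8) = 9
N = 9 - 1 = 8

8


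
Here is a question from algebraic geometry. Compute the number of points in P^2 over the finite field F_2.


P^2(F_2) has (q^(n+1) - 1)/(q - 1) points.
= 2^2 + 2^1 + 2^0
= 4 + 2 + 1
= 7

7


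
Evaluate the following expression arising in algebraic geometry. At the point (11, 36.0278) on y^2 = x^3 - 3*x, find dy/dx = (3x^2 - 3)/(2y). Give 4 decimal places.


Using implicit differentiation of y^2 = x^3 - 3*x:
2y * dy/dx = 3x^2 - 3
dy/dx = (3x^2 - 3)/(2y)
Numerator: 3*11^2 - 3 = 360
Denominator: 2*36.0278 = 72.0556
dy/dx = 360/72.0556 = 4.9961

4.9961


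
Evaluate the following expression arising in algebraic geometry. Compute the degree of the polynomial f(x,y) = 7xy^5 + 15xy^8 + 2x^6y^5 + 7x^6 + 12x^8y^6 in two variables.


Examine each term for its total degree (sum of exponents).
  Term '7xy^5' has total degree 1+5 = 6.
  Term '15xy^8' has total degree 1+8 = 9.
  Term '2x^6y^5' has total degree 6+5 = 11.
  Term '7x^6' has total degree 6+0 = 6.
  Term '12x^8y^6' has total degree 8+6 = 14.
The maximum total degree among all terms is 14.

14


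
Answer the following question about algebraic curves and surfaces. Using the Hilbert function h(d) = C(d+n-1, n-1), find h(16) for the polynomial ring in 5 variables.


The Hilbert function for the polynomial ring in 5 variables is:
h(d) = C(d+n-1, n-1)
h(16) = C(16+5-1, 5-1) = C(20, 4)
= 20! / (4! * 16!)
= 4845

4845


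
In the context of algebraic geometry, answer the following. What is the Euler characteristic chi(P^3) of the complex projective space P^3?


The complex projective space P^3 has one cell in each even real dimension 0, 2, ..., 6.
The cohomology groups are H^{2k}(P^3) = Z for k = 0,...,3, and 0 otherwise.
Euler characteristic = sum of Betti numbers = 1 per even-dimensional cohomology group.
chi(P^3) = 3 + 1 = 4

4


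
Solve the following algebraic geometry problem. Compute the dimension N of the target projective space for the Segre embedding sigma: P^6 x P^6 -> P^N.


The Segre embedding maps P^m x P^n into P^N via
all products of coordinates from each factor.
N = (m+1)(n+1) - 1
N = (6+1)(6+1) - 1
N = 7*7 - 1
N = 49 - 1 = 48

48


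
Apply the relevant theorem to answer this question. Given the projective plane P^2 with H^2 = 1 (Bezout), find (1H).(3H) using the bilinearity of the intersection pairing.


Using bilinearity of the intersection pairing on the projective plane P^2:
(aH).(bH) = ab * (H.H)
We have H^2 = 1 (Bezout).
D.E = (1H).(3H) = 1*3*1
= 3*1
= 3

3


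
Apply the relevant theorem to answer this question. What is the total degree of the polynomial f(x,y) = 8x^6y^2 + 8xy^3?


Examine each term for its total degree (sum of exponents).
  Term '8x^6y^2' has total degree 6+2 = 8.
  Term '8xy^3' has total degree 1+3 = 4.
The maximum total degree among all terms is 8.

8


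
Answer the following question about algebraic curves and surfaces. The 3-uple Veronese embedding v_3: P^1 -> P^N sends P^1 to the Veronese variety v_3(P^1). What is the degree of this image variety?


The Veronese variety v_3(P^1) has degree d^r.
d^r = 3^1 = 3

3


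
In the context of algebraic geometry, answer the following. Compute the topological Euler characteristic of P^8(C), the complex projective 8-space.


The complex projective space P^8 has one cell in each even real dimension 0, 2, ..., 16.
The cohomology groups are H^{2k}(P^8) = Z for k = 0,...,8, and 0 otherwise.
Euler characteristic = sum of Betti numbers = 1 per even-dimensional cohomology group.
chi(P^8) = 8 + 1 = 9

9


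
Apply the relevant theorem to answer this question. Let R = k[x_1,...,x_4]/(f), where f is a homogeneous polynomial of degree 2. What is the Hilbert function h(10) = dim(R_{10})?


For R = k[x_1,...,x_n]/(f) with f homogeneous of degree e:
The Hilbert series is (1 - t^e)/(1 - t)^n.
So h(d) = C(d+n-1, n-1) - C(d-e+n-1, n-1) for d >= e.
With n=4, e=2, d=10:
C(10+4-1, 4-1) = C(13, 3) = 286
C(10-2+4-1, 4-1) = C(11, 3) = 165
h(10) = 286 - 165 = 121

121


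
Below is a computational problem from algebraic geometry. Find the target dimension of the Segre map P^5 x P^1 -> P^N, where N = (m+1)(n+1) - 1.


The Segre embedding maps P^m x P^n into P^N via
all products of coordinates from each factor.
N = (m+1)(n+1) - 1
N = (5+1)(1+1) - 1
N = 6*2 - 1
N = 12 - 1 = 11

11


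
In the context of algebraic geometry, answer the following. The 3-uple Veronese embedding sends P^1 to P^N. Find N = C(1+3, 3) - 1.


The Veronese embedding v_d: P^n -> P^N maps each point to all
degree-d monomials in n+1 homogeneous coordinates.
N = C(n+d, d) - 1
N = C(1+3, 3) - 1
N = C(4, 3) - 1
C(4, 3) = 4
N = 4 - 1 = 3

3


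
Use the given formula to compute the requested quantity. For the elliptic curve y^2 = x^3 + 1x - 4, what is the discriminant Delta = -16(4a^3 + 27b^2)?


Compute each component:
4a^3 = 4*1^3 = 4*1 = 4
27b^2 = 27*(-4)^2 = 27*16 = 432
4a^3 + 27b^2 = 4 + 432 = 436
Delta = -16*436 = -6976

-6976


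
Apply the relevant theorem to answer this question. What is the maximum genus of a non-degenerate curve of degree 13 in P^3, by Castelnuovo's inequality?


Castelnuovo's bound: write d - 1 = m(r-1) + epsilon with 0 <= epsilon < r-1.
d - 1 = 13 - 1 = 12
r - 1 = 3 - 1 = 2
12 = 6*2 + 0, so m = 6, epsilon = 0
pi(d, r) = m(m-1)(r-1)/2 + m*epsilon
= 6*5*2/2 + 6*0
= 60/2 + 0
= 30 + 0 = 30

30


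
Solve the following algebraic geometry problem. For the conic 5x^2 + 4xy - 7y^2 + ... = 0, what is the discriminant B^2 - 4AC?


The discriminant of a conic Ax^2 + Bxy + Cy^2 + ... = 0 is B^2 - 4AC.
B^2 = 4^2 = 16
4AC = 4*5*(-7) = -140
Discriminant = 16 + 140 = 156

156


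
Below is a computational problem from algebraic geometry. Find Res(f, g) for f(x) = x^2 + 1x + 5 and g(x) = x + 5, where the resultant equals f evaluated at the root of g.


For Res(f, x - c), we evaluate f at x = c.
f(-5) = (-5)^2 + 1*(-5) + 5
= 25 - 5 + 5
= 20 + 5 = 25
Res(f, g) = 25

25


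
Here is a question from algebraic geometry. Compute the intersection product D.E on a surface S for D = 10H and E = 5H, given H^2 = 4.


Using bilinearity of the intersection pairing on a surface S:
(aH).(bH) = ab * (H.H)
We have H^2 = 4.
D.E = (10H).(5H) = 10*5*4
= 50*4
= 200

200


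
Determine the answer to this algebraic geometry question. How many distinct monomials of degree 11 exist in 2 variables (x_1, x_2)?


The number of degree-11 monomials in 2 variables is C(d+n-1, n-1).
= C(11+2-1, 2-1) = C(12, 1)
= 12

12


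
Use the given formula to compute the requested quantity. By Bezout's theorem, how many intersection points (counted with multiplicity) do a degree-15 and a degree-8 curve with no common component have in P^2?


Bezout's theorem states the intersection count equals the product of degrees.
Intersection count = 15 * 8 = 120

120


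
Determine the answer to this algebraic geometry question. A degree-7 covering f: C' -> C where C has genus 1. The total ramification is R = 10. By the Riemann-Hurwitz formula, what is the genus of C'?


Riemann-Hurwitz formula: 2g' - 2 = d(2g - 2) + R
Given: d = 7, g = 1, R = 10
2g' - 2 = 7*(2*1 - 2) + 10
2g' - 2 = 7*0 + 10
2g' - 2 = 0 + 10 = 10
2g' = 12
g' = 6

6


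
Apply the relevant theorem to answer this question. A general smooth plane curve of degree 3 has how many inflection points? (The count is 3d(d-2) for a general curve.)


For a general smooth plane curve C of degree d, the inflection points are
the intersection of C with its Hessian curve, which has degree 3(d-2).
By Bezout, the total intersection number is d * 3(d-2) = 3 * 3 = 9.
For a general curve every flex is ordinary, so each contributes
multiplicity 1 to C·Hess(C), and the number of distinct inflection
points is 3d(d-2).
Inflection points = 3*3*(3-2) = 3*3*1 = 9

9


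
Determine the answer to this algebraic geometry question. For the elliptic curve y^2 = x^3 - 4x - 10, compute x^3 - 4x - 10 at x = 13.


Compute x^3 - 4x - 10 at x = 13:
x^3 = 13^3 = 2197
(-4)*x = (-4)*13 = -52
Sum: 2197 - 52 - 10 = 2135

2135


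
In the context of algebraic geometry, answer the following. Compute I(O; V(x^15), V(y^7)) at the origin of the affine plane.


The intersection multiplicity of V(x^a) and V(y^b) at the origin is:
I(O; V(x^15), V(y^7)) = dim_k(k[x,y]/(x^15, y^7))
A basis for k[x,y]/(x^15, y^7) is the set of monomials x^i * y^j
where 0 <= i < 15 and 0 <= j < 7.
The number of such monomials is 15 * 7 = 105

105


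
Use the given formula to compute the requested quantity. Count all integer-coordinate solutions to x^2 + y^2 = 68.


Systematically check integer values of x where x^2 <= 68.
For each valid x, check if 68 - x^2 is a perfect square.
x=2: 68 - 4 = 64, sqrt = 8 (valid)
x=8: 68 - 64 = 4, sqrt = 2 (valid)
Total integer solutions found: 8

8


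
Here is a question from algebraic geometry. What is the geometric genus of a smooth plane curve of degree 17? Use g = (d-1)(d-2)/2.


Using the genus formula for smooth plane curves:
g = (d-1)(d-2)/2
g = (17-1)(17-2)/2
g = 16*15/2
g = 240/2 = 120

120


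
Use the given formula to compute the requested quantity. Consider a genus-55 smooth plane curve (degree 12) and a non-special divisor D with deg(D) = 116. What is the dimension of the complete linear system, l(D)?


First, compute the genus of a smooth plane curve of degree 12:
g = (d-1)(d-2)/2 = (12-1)(12-2)/2 = 55
For a non-special divisor D (i.e., h^1(D) = 0), Riemann-Roch gives:
l(D) = deg(D) - g + 1
Since deg(D) = 116 >= 2g - 1 = 109, D is non-special.
l(D) = 116 - 55 + 1 = 62

62


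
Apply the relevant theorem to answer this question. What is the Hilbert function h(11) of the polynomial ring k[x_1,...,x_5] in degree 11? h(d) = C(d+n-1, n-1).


The Hilbert function for the polynomial ring in 5 variables is:
h(d) = C(d+n-1, n-1)
h(11) = C(11+5-1, 5-1) = C(15, 4)
= 15! / (4! * 11!)
= 1365

1365
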